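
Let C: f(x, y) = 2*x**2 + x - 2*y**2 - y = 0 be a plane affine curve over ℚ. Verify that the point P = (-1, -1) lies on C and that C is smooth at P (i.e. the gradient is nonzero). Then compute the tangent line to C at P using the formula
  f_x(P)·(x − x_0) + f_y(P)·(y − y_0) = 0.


Tangent line at P: -3*x + 3*y = 0.

Step 1: f(-1, -1) = 0, so P lies on C.
Step 2: partial derivatives
  f_x(x, y) = 4*x + 1, f_y(x, y) = -4*y - 1.
  f_x(P) = -3, f_y(P) = 3 (gradient nonzero, so P is smooth).
Step 3: tangent line at P: -3·(x − -1) + 3·(y − -1) = 0.
Expanding: -3*x + 3*y = 0.


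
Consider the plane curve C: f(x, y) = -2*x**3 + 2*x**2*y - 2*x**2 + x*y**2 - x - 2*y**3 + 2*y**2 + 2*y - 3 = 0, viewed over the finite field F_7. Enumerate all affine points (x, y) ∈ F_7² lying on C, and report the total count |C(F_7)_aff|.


Affine F_7-points: {(0, 2), (0, 4), (1, 6), (3, 6), (4, 2), (4, 4), (5, 0), (6, 3), (6, 4)}; count = 9.

For each of the 49 pairs (x, y) ∈ F_7², evaluate f(x, y) mod 7. Record the zeros.
  x = 0: [0↦4, 1↦6, 2↦0, 3↦2, 4↦0, 5↦3, 6↦6]  zeros at y ∈ {2, 4}
  x = 1: [0↦6, 1↦4, 2↦3, 3↦5, 4↦5, 5↦5, 6↦0]  zeros at y ∈ {6}
  x = 2: [0↦6, 1↦4, 2↦5, 3↦4, 4↦3, 5↦4, 6↦2]  zeros at y ∈ ∅
  x = 3: [0↦6, 1↦1, 2↦1, 3↦1, 4↦3, 5↦2, 6↦0]  zeros at y ∈ {6}
  x = 4: [0↦1, 1↦4, 2↦0, 3↦5, 4↦0, 5↦1, 6↦3]  zeros at y ∈ {2, 4}
  x = 5: [0↦0, 1↦1, 2↦4, 3↦4, 4↦3, 5↦3, 6↦6]  zeros at y ∈ {0}
  x = 6: [0↦5, 1↦1, 2↦1, 3↦0, 4↦0, 5↦3, 6↦4]  zeros at y ∈ {3, 4}
Collecting zeros: affine points = {(0, 2), (0, 4), (1, 6), (3, 6), (4, 2), (4, 4), (5, 0), (6, 3), (6, 4)}.
Total count |C(F_7)_aff| = 9.


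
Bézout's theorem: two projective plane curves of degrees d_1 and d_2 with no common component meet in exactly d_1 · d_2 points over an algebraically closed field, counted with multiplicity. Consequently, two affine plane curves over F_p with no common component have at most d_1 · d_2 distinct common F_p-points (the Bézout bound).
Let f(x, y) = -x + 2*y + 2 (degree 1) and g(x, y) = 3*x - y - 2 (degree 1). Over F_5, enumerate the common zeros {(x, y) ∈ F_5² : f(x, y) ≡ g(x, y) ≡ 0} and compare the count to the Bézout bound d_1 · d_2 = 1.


Common zeros: ∅; count = 0; Bézout bound = 1.

deg(f) = 1, deg(g) = 1, so Bézout bound = 1.
Scan x ∈ F_5. For each x, list the y ∈ F_5 with f(x, y) ≡ 0 and those with g(x, y) ≡ 0 (mod 5); the common zeros in that column are the intersection.
  x = 0: f ≡ 0 at y ∈ {4}; g ≡ 0 at y ∈ {3}; common: ∅.
  x = 1: f ≡ 0 at y ∈ {2}; g ≡ 0 at y ∈ {1}; common: ∅.
  x = 2: f ≡ 0 at y ∈ {0}; g ≡ 0 at y ∈ {4}; common: ∅.
  x = 3: f ≡ 0 at y ∈ {3}; g ≡ 0 at y ∈ {2}; common: ∅.
  x = 4: f ≡ 0 at y ∈ {1}; g ≡ 0 at y ∈ {0}; common: ∅.
Collecting: common zeros = ∅, so the count is 0.
Comparison with the Bézout bound: 0 ≤ 1 = deg(f)·deg(g), as expected for curves with no common component (the affine F_5-count falls short of the bound because intersections may lie at infinity, over extension fields, or carry multiplicity).


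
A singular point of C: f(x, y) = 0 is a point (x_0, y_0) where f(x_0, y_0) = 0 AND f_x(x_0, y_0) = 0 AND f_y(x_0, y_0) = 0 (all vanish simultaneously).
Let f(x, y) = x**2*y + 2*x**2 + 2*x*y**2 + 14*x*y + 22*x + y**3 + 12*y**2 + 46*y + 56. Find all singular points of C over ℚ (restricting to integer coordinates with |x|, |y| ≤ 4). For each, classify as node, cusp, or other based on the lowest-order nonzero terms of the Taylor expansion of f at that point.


Singular points: {(-1, -3)}; classification: node.

Compute partial derivatives:
  f_x = 2*x*y + 4*x + 2*y**2 + 14*y + 22.
  f_y = x**2 + 4*x*y + 14*x + 3*y**2 + 24*y + 46.
Scan x_0 ∈ {−4, ..., 4}. For each x_0, f_y(x_0, y) is a polynomial in y; find its integer roots y ∈ {−4, ..., 4}, then test f_x and f at those candidates.
  x = -4: f_y(-4, y) = 3*y**2 + 8*y + 6; no integer root y with |y| ≤ 4.
  x = -3: f_y(-3, y) = 3*y**2 + 12*y + 13; no integer root y with |y| ≤ 4.
  x = -2: f_y(-2, y) = 3*y**2 + 16*y + 22; no integer root y with |y| ≤ 4.
  x = -1: f_y(-1, y) = 3*y**2 + 20*y + 33; vanishes at y ∈ {-3}. (-1, -3): f_x = 0, f = 0 — SINGULAR.
  x = 0: f_y(0, y) = 3*y**2 + 24*y + 46; no integer root y with |y| ≤ 4.
  x = 1: f_y(1, y) = 3*y**2 + 28*y + 61; no integer root y with |y| ≤ 4.
  x = 2: f_y(2, y) = 3*y**2 + 32*y + 78; no integer root y with |y| ≤ 4.
  x = 3: f_y(3, y) = 3*y**2 + 36*y + 97; no integer root y with |y| ≤ 4.
  x = 4: f_y(4, y) = 3*y**2 + 40*y + 118; no integer root y with |y| ≤ 4.
Only singular point on the grid: (-1, -3).
Classify: substitute x = -1 + u, y = -3 + v and expand: f = u**2*v - u**2 + 2*u*v**2 + v**3 + v**2.
No constant or linear terms (consistent with a singular point). Quadratic part: -u**2 + v**2. Cubic part: u**2*v + 2*u*v**2 + v**3.
The quadratic part v**2 - u**2 = (v − u)(v + u) splits into two distinct linear factors, so there are two distinct tangent lines y − -3 = ±(x − -1) — this is a node (ordinary double point).
Classification: node.


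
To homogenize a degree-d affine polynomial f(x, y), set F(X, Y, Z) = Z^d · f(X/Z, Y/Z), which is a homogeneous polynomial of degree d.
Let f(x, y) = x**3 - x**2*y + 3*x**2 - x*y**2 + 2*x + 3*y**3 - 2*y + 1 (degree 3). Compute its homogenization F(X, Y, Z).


F(X, Y, Z) = X**3 - X**2*Y + 3*X**2*Z - X*Y**2 + 2*X*Z**2 + 3*Y**3 - 2*Y*Z**2 + Z**3

deg(f) = 3.
Substitute x = X/Z, y = Y/Z into f, then multiply by Z^3.
  monomial 1·x^3·y^0 ↦ 1·X^3·Y^0·Z^0.
  monomial -1·x^2·y^1 ↦ -1·X^2·Y^1·Z^0.
  monomial 3·x^2·y^0 ↦ 3·X^2·Y^0·Z^1.
  monomial -1·x^1·y^2 ↦ -1·X^1·Y^2·Z^0.
  monomial 2·x^1·y^0 ↦ 2·X^1·Y^0·Z^2.
  monomial 3·x^0·y^3 ↦ 3·X^0·Y^3·Z^0.
  monomial -2·x^0·y^1 ↦ -2·X^0·Y^1·Z^2.
  monomial 1·x^0·y^0 ↦ 1·X^0·Y^0·Z^3.
Collecting: F(X, Y, Z) = X**3 - X**2*Y + 3*X**2*Z - X*Y**2 + 2*X*Z**2 + 3*Y**3 - 2*Y*Z**2 + Z**3.


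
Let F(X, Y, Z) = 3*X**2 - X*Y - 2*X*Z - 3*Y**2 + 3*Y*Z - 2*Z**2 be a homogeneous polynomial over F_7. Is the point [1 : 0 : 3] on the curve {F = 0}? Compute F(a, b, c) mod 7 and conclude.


F(1,0,3) ≡ 0 (mod 7); P is on the curve.

Evaluate F(1, 0, 3) term-by-term (mod 7).
  3*X**2 ↦ 3·1·1·1 = 3
  -X*Y ↦ -1·1·0·1 = 0
  -2*X*Z ↦ -2·1·1·3 = -6
  -3*Y**2 ↦ -3·1·0·1 = 0
  3*Y*Z ↦ 3·1·0·3 = 0
  -2*Z**2 ↦ -2·1·1·9 = -18
Sum: F(1, 0, 3) = (3) + (0) + (-6) + (0) + (0) + (-18) = -21.
Reducing mod 7: -21 ≡ 0 (mod 7).
Since F(a, b, c) ≡ 0 (mod 7), P lies on the curve.


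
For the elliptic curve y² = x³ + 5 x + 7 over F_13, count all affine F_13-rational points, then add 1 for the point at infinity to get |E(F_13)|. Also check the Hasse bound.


Affine points = {(1, 0), (2, 5), (2, 8), (3, 6), (3, 7), (4, 0), (5, 1), (5, 12), (8, 0), (9, 1), (9, 12), (10, 2), (10, 11), (12, 1), (12, 12)}; affine count = 15; |E(F_13)| = 16.

Discriminant check: Δ ∝ 4a³ + 27b² = 4·5³ + 27·7² = 4·125 + 27·49 ≡ 3 (mod 13). Nonzero ⇒ E is nonsingular.
For each x ∈ F_13, compute rhs = x³ + 5·x + 7 mod 13, then count y ∈ F_13 with y² ≡ rhs.
  x = 0: rhs = 7, matching y values: none (0 points).
  x = 1: rhs = 0, matching y values: 0 (1 points).
  x = 2: rhs = 12, matching y values: 5, 8 (2 points).
  x = 3: rhs = 10, matching y values: 6, 7 (2 points).
  x = 4: rhs = 0, matching y values: 0 (1 points).
  x = 5: rhs = 1, matching y values: 1, 12 (2 points).
  x = 6: rhs = 6, matching y values: none (0 points).
  x = 7: rhs = 8, matching y values: none (0 points).
  x = 8: rhs = 0, matching y values: 0 (1 points).
  x = 9: rhs = 1, matching y values: 1, 12 (2 points).
  x = 10: rhs = 4, matching y values: 2, 11 (2 points).
  x = 11: rhs = 2, matching y values: none (0 points).
  x = 12: rhs = 1, matching y values: 1, 12 (2 points).
Total affine count: 15.
Full point count |E(F_13)| = 15 + 1 = 16.
Hasse bound: |16 − (13+1)| = |2| = 2 ≤ 2√13 ≈ 7.2111 ✓.


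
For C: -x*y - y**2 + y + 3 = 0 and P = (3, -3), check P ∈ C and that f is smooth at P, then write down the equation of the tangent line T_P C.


Tangent line at P: 3*x + 4*y + 3 = 0.

Step 1: f(3, -3) = 0, so P lies on C.
Step 2: partial derivatives
  f_x(x, y) = -y, f_y(x, y) = -x - 2*y + 1.
  f_x(P) = 3, f_y(P) = 4 (gradient nonzero, so P is smooth).
Step 3: tangent line at P: 3·(x − 3) + 4·(y − -3) = 0.
Expanding: 3*x + 4*y + 3 = 0.


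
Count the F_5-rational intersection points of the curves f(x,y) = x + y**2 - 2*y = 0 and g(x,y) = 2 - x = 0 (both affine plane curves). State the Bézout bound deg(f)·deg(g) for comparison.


Common zeros: {(2, 3), (2, 4)}; count = 2; Bézout bound = 2.

deg(f) = 2, deg(g) = 1, so Bézout bound = 2.
Scan x ∈ F_5. For each x, list the y ∈ F_5 with f(x, y) ≡ 0 and those with g(x, y) ≡ 0 (mod 5); the common zeros in that column are the intersection.
  x = 0: f ≡ 0 at y ∈ {0, 2}; g ≡ 0 at y ∈ ∅; common: ∅.
  x = 1: f ≡ 0 at y ∈ {1}; g ≡ 0 at y ∈ ∅; common: ∅.
  x = 2: f ≡ 0 at y ∈ {3, 4}; g ≡ 0 at y ∈ {0, 1, 2, 3, 4}; common: {3, 4}.
  x = 3: f ≡ 0 at y ∈ ∅; g ≡ 0 at y ∈ ∅; common: ∅.
  x = 4: f ≡ 0 at y ∈ ∅; g ≡ 0 at y ∈ ∅; common: ∅.
Collecting: common zeros = {(2, 3), (2, 4)}, so the count is 2.
Comparison with the Bézout bound: 2 ≤ 2 = deg(f)·deg(g), as expected for curves with no common component (the bound is attained).


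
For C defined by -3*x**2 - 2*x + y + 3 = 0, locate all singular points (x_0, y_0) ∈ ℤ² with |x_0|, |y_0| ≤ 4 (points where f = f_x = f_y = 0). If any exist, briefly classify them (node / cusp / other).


No singular points in the scanned grid; C is smooth there.

Compute partial derivatives:
  f_x = -6*x - 2.
  f_y = 1.
f_y = 1 is a nonzero constant, so f_y never vanishes: no point (x, y) can satisfy f = f_x = f_y = 0. In particular no (x, y) ∈ {−4, ..., 4}² is singular; the curve is smooth.


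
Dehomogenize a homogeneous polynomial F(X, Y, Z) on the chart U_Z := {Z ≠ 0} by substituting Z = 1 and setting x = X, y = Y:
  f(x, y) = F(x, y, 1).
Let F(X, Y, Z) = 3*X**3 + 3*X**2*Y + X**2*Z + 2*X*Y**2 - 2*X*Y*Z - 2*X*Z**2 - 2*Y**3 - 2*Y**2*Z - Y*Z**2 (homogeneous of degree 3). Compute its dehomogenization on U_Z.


f(x, y) = 3*x**3 + 3*x**2*y + x**2 + 2*x*y**2 - 2*x*y - 2*x - 2*y**3 - 2*y**2 - y

On U_Z we set Z = 1. Each monomial c·X^i·Y^j·Z^k in F becomes c·x^i·y^j·1^k = c·x^i·y^j.
Substituting Z = 1: F(X, Y, 1) = 3*x**3 + 3*x**2*y + x**2 + 2*x*y**2 - 2*x*y - 2*x - 2*y**3 - 2*y**2 - y.
Note: deg(f) ≤ deg(F) = 3; strict inequality happens when F is divisible by Z (lost terms).


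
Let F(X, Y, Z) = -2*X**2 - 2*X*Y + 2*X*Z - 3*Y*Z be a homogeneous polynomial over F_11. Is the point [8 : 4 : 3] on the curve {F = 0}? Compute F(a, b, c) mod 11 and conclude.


F(8,4,3) ≡ 7 (mod 11); P is NOT on the curve.

Evaluate F(8, 4, 3) term-by-term (mod 11).
  -2*X**2 ↦ -2·64·1·1 = -128
  -2*X*Y ↦ -2·8·4·1 = -64
  2*X*Z ↦ 2·8·1·3 = 48
  -3*Y*Z ↦ -3·1·4·3 = -36
Sum: F(8, 4, 3) = (-128) + (-64) + (48) + (-36) = -180.
Reducing mod 11: -180 ≡ 7 (mod 11).
Since F(a, b, c) ≡ 7 ≠ 0 (mod 11), P does NOT lie on the curve.


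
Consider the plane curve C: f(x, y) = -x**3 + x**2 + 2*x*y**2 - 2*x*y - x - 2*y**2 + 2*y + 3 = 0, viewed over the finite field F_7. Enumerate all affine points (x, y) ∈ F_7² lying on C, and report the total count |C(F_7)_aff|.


Affine F_7-points: {(0, 4), (2, 4), (4, 0), (4, 1), (6, 4)}; count = 5.

For each of the 49 pairs (x, y) ∈ F_7², evaluate f(x, y) mod 7. Record the zeros.
  x = 0: [0↦3, 1↦3, 2↦6, 3↦5, 4↦0, 5↦5, 6↦6]  zeros at y ∈ {4}
  x = 1: [0↦2, 1↦2, 2↦2, 3↦2, 4↦2, 5↦2, 6↦2]  zeros at y ∈ ∅
  x = 2: [0↦4, 1↦4, 2↦1, 3↦2, 4↦0, 5↦2, 6↦1]  zeros at y ∈ {4}
  x = 3: [0↦3, 1↦3, 2↦4, 3↦6, 4↦2, 5↦6, 6↦4]  zeros at y ∈ ∅
  x = 4: [0↦0, 1↦0, 2↦5, 3↦1, 4↦2, 5↦1, 6↦5]  zeros at y ∈ {0, 1}
  x = 5: [0↦3, 1↦3, 2↦5, 3↦2, 4↦1, 5↦2, 6↦5]  zeros at y ∈ ∅
  x = 6: [0↦6, 1↦6, 2↦5, 3↦3, 4↦0, 5↦3, 6↦5]  zeros at y ∈ {4}
Collecting zeros: affine points = {(0, 4), (2, 4), (4, 0), (4, 1), (6, 4)}.
Total count |C(F_7)_aff| = 5.


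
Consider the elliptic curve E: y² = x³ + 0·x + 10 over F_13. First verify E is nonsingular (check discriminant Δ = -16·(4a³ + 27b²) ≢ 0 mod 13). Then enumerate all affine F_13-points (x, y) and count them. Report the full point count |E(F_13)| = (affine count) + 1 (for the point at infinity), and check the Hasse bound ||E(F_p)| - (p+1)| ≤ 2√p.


Affine points = {(0, 6), (0, 7), (4, 3), (4, 10), (10, 3), (10, 10), (12, 3), (12, 10)}; affine count = 8; |E(F_13)| = 9.

Discriminant check: Δ ∝ 4a³ + 27b² = 4·0³ + 27·10² = 4·0 + 27·100 ≡ 9 (mod 13). Nonzero ⇒ E is nonsingular.
For each x ∈ F_13, compute rhs = x³ + 0·x + 10 mod 13, then count y ∈ F_13 with y² ≡ rhs.
  x = 0: rhs = 10, matching y values: 6, 7 (2 points).
  x = 1: rhs = 11, matching y values: none (0 points).
  x = 2: rhs = 5, matching y values: none (0 points).
  x = 3: rhs = 11, matching y values: none (0 points).
  x = 4: rhs = 9, matching y values: 3, 10 (2 points).
  x = 5: rhs = 5, matching y values: none (0 points).
  x = 6: rhs = 5, matching y values: none (0 points).
  x = 7: rhs = 2, matching y values: none (0 points).
  x = 8: rhs = 2, matching y values: none (0 points).
  x = 9: rhs = 11, matching y values: none (0 points).
  x = 10: rhs = 9, matching y values: 3, 10 (2 points).
  x = 11: rhs = 2, matching y values: none (0 points).
  x = 12: rhs = 9, matching y values: 3, 10 (2 points).
Total affine count: 8.
Full point count |E(F_13)| = 8 + 1 = 9.
Hasse bound: |9 − (13+1)| = |-5| = 5 ≤ 2√13 ≈ 7.2111 ✓.


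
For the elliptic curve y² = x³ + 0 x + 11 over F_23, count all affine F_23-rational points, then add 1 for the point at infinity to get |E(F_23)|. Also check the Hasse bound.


Affine points = {(1, 9), (1, 14), (4, 11), (4, 12), (7, 3), (7, 20), (9, 2), (9, 21), (11, 10), (11, 13), (13, 0), (14, 8), (14, 15), (16, 6), (16, 17), (17, 5), (17, 18), (18, 1), (18, 22), (19, 4), (19, 19), (21, 7), (21, 16)}; affine count = 23; |E(F_23)| = 24.

Discriminant check: Δ ∝ 4a³ + 27b² = 4·0³ + 27·11² = 4·0 + 27·121 ≡ 1 (mod 23). Nonzero ⇒ E is nonsingular.
For each x ∈ F_23, compute rhs = x³ + 0·x + 11 mod 23, then count y ∈ F_23 with y² ≡ rhs.
  x = 0: rhs = 11, matching y values: none (0 points).
  x = 1: rhs = 12, matching y values: 9, 14 (2 points).
  x = 2: rhs = 19, matching y values: none (0 points).
  x = 3: rhs = 15, matching y values: none (0 points).
  x = 4: rhs = 6, matching y values: 11, 12 (2 points).
  x = 5: rhs = 21, matching y values: none (0 points).
  x = 6: rhs = 20, matching y values: none (0 points).
  x = 7: rhs = 9, matching y values: 3, 20 (2 points).
  x = 8: rhs = 17, matching y values: none (0 points).
  x = 9: rhs = 4, matching y values: 2, 21 (2 points).
  x = 10: rhs = 22, matching y values: none (0 points).
  x = 11: rhs = 8, matching y values: 10, 13 (2 points).
  x = 12: rhs = 14, matching y values: none (0 points).
  x = 13: rhs = 0, matching y values: 0 (1 points).
  x = 14: rhs = 18, matching y values: 8, 15 (2 points).
  x = 15: rhs = 5, matching y values: none (0 points).
  x = 16: rhs = 13, matching y values: 6, 17 (2 points).
  x = 17: rhs = 2, matching y values: 5, 18 (2 points).
  x = 18: rhs = 1, matching y values: 1, 22 (2 points).
  x = 19: rhs = 16, matching y values: 4, 19 (2 points).
  x = 20: rhs = 7, matching y values: none (0 points).
  x = 21: rhs = 3, matching y values: 7, 16 (2 points).
  x = 22: rhs = 10, matching y values: none (0 points).
Total affine count: 23.
Full point count |E(F_23)| = 23 + 1 = 24.
Hasse bound: |24 − (23+1)| = |0| = 0 ≤ 2√23 ≈ 9.5917 ✓.


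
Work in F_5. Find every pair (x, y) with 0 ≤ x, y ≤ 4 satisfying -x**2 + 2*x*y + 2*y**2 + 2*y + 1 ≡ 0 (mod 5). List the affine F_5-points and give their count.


Affine F_5-points: {(0, 1), (0, 3), (1, 0), (1, 3), (2, 1), (4, 0)}; count = 6.

For each of the 25 pairs (x, y) ∈ F_5², evaluate f(x, y) mod 5. Record the zeros.
  x = 0: [0↦1, 1↦0, 2↦3, 3↦0, 4↦1]  zeros at y ∈ {1, 3}
  x = 1: [0↦0, 1↦1, 2↦1, 3↦0, 4↦3]  zeros at y ∈ {0, 3}
  x = 2: [0↦2, 1↦0, 2↦2, 3↦3, 4↦3]  zeros at y ∈ {1}
  x = 3: [0↦2, 1↦2, 2↦1, 3↦4, 4↦1]  zeros at y ∈ ∅
  x = 4: [0↦0, 1↦2, 2↦3, 3↦3, 4↦2]  zeros at y ∈ {0}
Collecting zeros: affine points = {(0, 1), (0, 3), (1, 0), (1, 3), (2, 1), (4, 0)}.
Total count |C(F_5)_aff| = 6.


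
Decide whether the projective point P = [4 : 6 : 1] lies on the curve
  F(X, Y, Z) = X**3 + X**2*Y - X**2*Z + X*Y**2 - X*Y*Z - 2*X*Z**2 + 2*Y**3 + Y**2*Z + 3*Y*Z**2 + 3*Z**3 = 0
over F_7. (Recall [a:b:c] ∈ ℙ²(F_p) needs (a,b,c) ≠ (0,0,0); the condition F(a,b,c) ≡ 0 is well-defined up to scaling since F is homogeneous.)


F(4,6,1) ≡ 3 (mod 7); P is NOT on the curve.

Evaluate F(4, 6, 1) term-by-term (mod 7).
  X**3 ↦ 1·64·1·1 = 64
  X**2*Y ↦ 1·16·6·1 = 96
  -X**2*Z ↦ -1·16·1·1 = -16
  X*Y**2 ↦ 1·4·36·1 = 144
  -X*Y*Z ↦ -1·4·6·1 = -24
  -2*X*Z**2 ↦ -2·4·1·1 = -8
  2*Y**3 ↦ 2·1·216·1 = 432
  Y**2*Z ↦ 1·1·36·1 = 36
  3*Y*Z**2 ↦ 3·1·6·1 = 18
  3*Z**3 ↦ 3·1·1·1 = 3
Sum: F(4, 6, 1) = (64) + (96) + (-16) + (144) + (-24) + (-8) + (432) + (36) + (18) + (3) = 745.
Reducing mod 7: 745 ≡ 3 (mod 7).
Since F(a, b, c) ≡ 3 ≠ 0 (mod 7), P does NOT lie on the curve.


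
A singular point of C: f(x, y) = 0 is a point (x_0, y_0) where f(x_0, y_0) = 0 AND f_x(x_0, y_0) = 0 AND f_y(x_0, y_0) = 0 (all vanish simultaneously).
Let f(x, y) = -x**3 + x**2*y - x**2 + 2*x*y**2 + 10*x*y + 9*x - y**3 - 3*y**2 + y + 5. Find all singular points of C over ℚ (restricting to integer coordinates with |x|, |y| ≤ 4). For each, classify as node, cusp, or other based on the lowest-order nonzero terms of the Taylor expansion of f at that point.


Singular points: {(-1, -2)}; classification: cusp.

Compute partial derivatives:
  f_x = -3*x**2 + 2*x*y - 2*x + 2*y**2 + 10*y + 9.
  f_y = x**2 + 4*x*y + 10*x - 3*y**2 - 6*y + 1.
Scan x_0 ∈ {−4, ..., 4}. For each x_0, f_y(x_0, y) is a polynomial in y; find its integer roots y ∈ {−4, ..., 4}, then test f_x and f at those candidates.
  x = -4: f_y(-4, y) = -3*y**2 - 22*y - 23; no integer root y with |y| ≤ 4.
  x = -3: f_y(-3, y) = -3*y**2 - 18*y - 20; no integer root y with |y| ≤ 4.
  x = -2: f_y(-2, y) = -3*y**2 - 14*y - 15; vanishes at y ∈ {-3}. (-2, -3): f_x = 1 ≠ 0.
  x = -1: f_y(-1, y) = -3*y**2 - 10*y - 8; vanishes at y ∈ {-2}. (-1, -2): f_x = 0, f = 0 — SINGULAR.
  x = 0: f_y(0, y) = -3*y**2 - 6*y + 1; no integer root y with |y| ≤ 4.
  x = 1: f_y(1, y) = -3*y**2 - 2*y + 12; no integer root y with |y| ≤ 4.
  x = 2: f_y(2, y) = -3*y**2 + 2*y + 25; no integer root y with |y| ≤ 4.
  x = 3: f_y(3, y) = -3*y**2 + 6*y + 40; no integer root y with |y| ≤ 4.
  x = 4: f_y(4, y) = -3*y**2 + 10*y + 57; vanishes at y ∈ {-3}. (4, -3): f_x = -83 ≠ 0.
Only singular point on the grid: (-1, -2).
Classify: substitute x = -1 + u, y = -2 + v and expand: f = -u**3 + u**2*v + 2*u*v**2 - v**3 + v**2.
No constant or linear terms (consistent with a singular point). Quadratic part: v**2. Cubic part: -u**3 + u**2*v + 2*u*v**2 - v**3.
The quadratic part v**2 is a perfect square, so there is a single (double) tangent line v = 0, i.e. y = -2. Restricting the cubic part to that line (v = 0) leaves -u**3 ≠ 0, so f is not divisible by v and the branch is v² ≈ u**3 to lowest order — this is a cusp.
Classification: cusp.


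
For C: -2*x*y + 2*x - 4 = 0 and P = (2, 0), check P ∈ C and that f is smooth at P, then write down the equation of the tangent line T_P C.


Tangent line at P: 2*x - 4*y - 4 = 0.

Step 1: f(2, 0) = 0, so P lies on C.
Step 2: partial derivatives
  f_x(x, y) = 2 - 2*y, f_y(x, y) = -2*x.
  f_x(P) = 2, f_y(P) = -4 (gradient nonzero, so P is smooth).
Step 3: tangent line at P: 2·(x − 2) + -4·(y − 0) = 0.
Expanding: 2*x - 4*y - 4 = 0.


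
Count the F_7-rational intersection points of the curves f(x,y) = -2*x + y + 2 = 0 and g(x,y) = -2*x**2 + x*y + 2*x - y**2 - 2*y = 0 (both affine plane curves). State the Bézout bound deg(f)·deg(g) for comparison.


Common zeros: {(0, 5), (1, 0)}; count = 2; Bézout bound = 2.

deg(f) = 1, deg(g) = 2, so Bézout bound = 2.
Scan x ∈ F_7. For each x, list the y ∈ F_7 with f(x, y) ≡ 0 and those with g(x, y) ≡ 0 (mod 7); the common zeros in that column are the intersection.
  x = 0: f ≡ 0 at y ∈ {5}; g ≡ 0 at y ∈ {0, 5}; common: {5}.
  x = 1: f ≡ 0 at y ∈ {0}; g ≡ 0 at y ∈ {0, 6}; common: {0}.
  x = 2: f ≡ 0 at y ∈ {2}; g ≡ 0 at y ∈ ∅; common: ∅.
  x = 3: f ≡ 0 at y ∈ {4}; g ≡ 0 at y ∈ {2, 6}; common: ∅.
  x = 4: f ≡ 0 at y ∈ {6}; g ≡ 0 at y ∈ ∅; common: ∅.
  x = 5: f ≡ 0 at y ∈ {1}; g ≡ 0 at y ∈ ∅; common: ∅.
  x = 6: f ≡ 0 at y ∈ {3}; g ≡ 0 at y ∈ {2}; common: ∅.
Collecting: common zeros = {(0, 5), (1, 0)}, so the count is 2.
Comparison with the Bézout bound: 2 ≤ 2 = deg(f)·deg(g), as expected for curves with no common component (the bound is attained).


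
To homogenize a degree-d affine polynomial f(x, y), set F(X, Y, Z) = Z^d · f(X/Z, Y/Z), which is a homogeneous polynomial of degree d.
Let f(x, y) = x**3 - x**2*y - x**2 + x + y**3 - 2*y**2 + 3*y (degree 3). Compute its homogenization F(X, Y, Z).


F(X, Y, Z) = X**3 - X**2*Y - X**2*Z + X*Z**2 + Y**3 - 2*Y**2*Z + 3*Y*Z**2

deg(f) = 3.
Substitute x = X/Z, y = Y/Z into f, then multiply by Z^3.
  monomial 1·x^3·y^0 ↦ 1·X^3·Y^0·Z^0.
  monomial -1·x^2·y^1 ↦ -1·X^2·Y^1·Z^0.
  monomial -1·x^2·y^0 ↦ -1·X^2·Y^0·Z^1.
  monomial 1·x^1·y^0 ↦ 1·X^1·Y^0·Z^2.
  monomial 1·x^0·y^3 ↦ 1·X^0·Y^3·Z^0.
  monomial -2·x^0·y^2 ↦ -2·X^0·Y^2·Z^1.
  monomial 3·x^0·y^1 ↦ 3·X^0·Y^1·Z^2.
Collecting: F(X, Y, Z) = X**3 - X**2*Y - X**2*Z + X*Z**2 + Y**3 - 2*Y**2*Z + 3*Y*Z**2.


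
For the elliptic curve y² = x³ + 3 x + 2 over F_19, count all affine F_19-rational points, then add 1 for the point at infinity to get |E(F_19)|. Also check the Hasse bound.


Affine points = {(1, 5), (1, 14), (2, 4), (2, 15), (3, 0), (5, 3), (5, 16), (7, 9), (7, 10), (8, 5), (8, 14), (9, 6), (9, 13), (10, 5), (10, 14), (11, 6), (11, 13), (16, 2), (16, 17), (17, 8), (17, 11), (18, 6), (18, 13)}; affine count = 23; |E(F_19)| = 24.

Discriminant check: Δ ∝ 4a³ + 27b² = 4·3³ + 27·2² = 4·27 + 27·4 ≡ 7 (mod 19). Nonzero ⇒ E is nonsingular.
For each x ∈ F_19, compute rhs = x³ + 3·x + 2 mod 19, then count y ∈ F_19 with y² ≡ rhs.
  x = 0: rhs = 2, matching y values: none (0 points).
  x = 1: rhs = 6, matching y values: 5, 14 (2 points).
  x = 2: rhs = 16, matching y values: 4, 15 (2 points).
  x = 3: rhs = 0, matching y values: 0 (1 points).
  x = 4: rhs = 2, matching y values: none (0 points).
  x = 5: rhs = 9, matching y values: 3, 16 (2 points).
  x = 6: rhs = 8, matching y values: none (0 points).
  x = 7: rhs = 5, matching y values: 9, 10 (2 points).
  x = 8: rhs = 6, matching y values: 5, 14 (2 points).
  x = 9: rhs = 17, matching y values: 6, 13 (2 points).
  x = 10: rhs = 6, matching y values: 5, 14 (2 points).
  x = 11: rhs = 17, matching y values: 6, 13 (2 points).
  x = 12: rhs = 18, matching y values: none (0 points).
  x = 13: rhs = 15, matching y values: none (0 points).
  x = 14: rhs = 14, matching y values: none (0 points).
  x = 15: rhs = 2, matching y values: none (0 points).
  x = 16: rhs = 4, matching y values: 2, 17 (2 points).
  x = 17: rhs = 7, matching y values: 8, 11 (2 points).
  x = 18: rhs = 17, matching y values: 6, 13 (2 points).
Total affine count: 23.
Full point count |E(F_19)| = 23 + 1 = 24.
Hasse bound: |24 − (19+1)| = |4| = 4 ≤ 2√19 ≈ 8.7178 ✓.


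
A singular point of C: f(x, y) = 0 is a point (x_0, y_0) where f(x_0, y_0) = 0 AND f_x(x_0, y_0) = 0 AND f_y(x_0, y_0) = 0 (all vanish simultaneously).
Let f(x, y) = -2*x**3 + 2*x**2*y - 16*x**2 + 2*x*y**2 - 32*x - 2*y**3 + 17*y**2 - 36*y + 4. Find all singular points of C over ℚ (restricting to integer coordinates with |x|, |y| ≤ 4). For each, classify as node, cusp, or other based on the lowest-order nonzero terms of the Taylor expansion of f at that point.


Singular points: {(-2, 2)}; classification: cusp.

Compute partial derivatives:
  f_x = -6*x**2 + 4*x*y - 32*x + 2*y**2 - 32.
  f_y = 2*x**2 + 4*x*y - 6*y**2 + 34*y - 36.
Scan x_0 ∈ {−4, ..., 4}. For each x_0, f_y(x_0, y) is a polynomial in y; find its integer roots y ∈ {−4, ..., 4}, then test f_x and f at those candidates.
  x = -4: f_y(-4, y) = -6*y**2 + 18*y - 4; no integer root y with |y| ≤ 4.
  x = -3: f_y(-3, y) = -6*y**2 + 22*y - 18; no integer root y with |y| ≤ 4.
  x = -2: f_y(-2, y) = -6*y**2 + 26*y - 28; vanishes at y ∈ {2}. (-2, 2): f_x = 0, f = 0 — SINGULAR.
  x = -1: f_y(-1, y) = -6*y**2 + 30*y - 34; no integer root y with |y| ≤ 4.
  x = 0: f_y(0, y) = -6*y**2 + 34*y - 36; no integer root y with |y| ≤ 4.
  x = 1: f_y(1, y) = -6*y**2 + 38*y - 34; no integer root y with |y| ≤ 4.
  x = 2: f_y(2, y) = -6*y**2 + 42*y - 28; no integer root y with |y| ≤ 4.
  x = 3: f_y(3, y) = -6*y**2 + 46*y - 18; no integer root y with |y| ≤ 4.
  x = 4: f_y(4, y) = -6*y**2 + 50*y - 4; no integer root y with |y| ≤ 4.
Only singular point on the grid: (-2, 2).
Classify: substitute x = -2 + u, y = 2 + v and expand: f = -2*u**3 + 2*u**2*v + 2*u*v**2 - 2*v**3 + v**2.
No constant or linear terms (consistent with a singular point). Quadratic part: v**2. Cubic part: -2*u**3 + 2*u**2*v + 2*u*v**2 - 2*v**3.
The quadratic part v**2 is a perfect square, so there is a single (double) tangent line v = 0, i.e. y = 2. Restricting the cubic part to that line (v = 0) leaves -2*u**3 ≠ 0, so f is not divisible by v and the branch is v² ≈ 2*u**3 to lowest order — this is a cusp.
Classification: cusp.


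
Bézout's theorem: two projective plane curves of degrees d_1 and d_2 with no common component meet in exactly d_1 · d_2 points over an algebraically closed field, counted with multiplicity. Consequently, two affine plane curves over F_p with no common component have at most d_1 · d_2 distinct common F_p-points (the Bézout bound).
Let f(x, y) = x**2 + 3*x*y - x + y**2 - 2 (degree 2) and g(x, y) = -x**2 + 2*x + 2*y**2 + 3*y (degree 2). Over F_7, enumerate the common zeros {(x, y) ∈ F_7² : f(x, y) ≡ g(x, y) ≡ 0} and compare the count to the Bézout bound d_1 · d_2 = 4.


Common zeros: {(2, 0)}; count = 1; Bézout bound = 4.

deg(f) = 2, deg(g) = 2, so Bézout bound = 4.
Scan x ∈ F_7. For each x, list the y ∈ F_7 with f(x, y) ≡ 0 and those with g(x, y) ≡ 0 (mod 7); the common zeros in that column are the intersection.
  x = 0: f ≡ 0 at y ∈ {3, 4}; g ≡ 0 at y ∈ {0, 2}; common: ∅.
  x = 1: f ≡ 0 at y ∈ ∅; g ≡ 0 at y ∈ {3, 6}; common: ∅.
  x = 2: f ≡ 0 at y ∈ {0, 1}; g ≡ 0 at y ∈ {0, 2}; common: {0}.
  x = 3: f ≡ 0 at y ∈ {1, 4}; g ≡ 0 at y ∈ ∅; common: ∅.
  x = 4: f ≡ 0 at y ∈ ∅; g ≡ 0 at y ∈ ∅; common: ∅.
  x = 5: f ≡ 0 at y ∈ ∅; g ≡ 0 at y ∈ ∅; common: ∅.
  x = 6: f ≡ 0 at y ∈ {0, 3}; g ≡ 0 at y ∈ ∅; common: ∅.
Collecting: common zeros = {(2, 0)}, so the count is 1.
Comparison with the Bézout bound: 1 ≤ 4 = deg(f)·deg(g), as expected for curves with no common component (the affine F_7-count falls short of the bound because intersections may lie at infinity, over extension fields, or carry multiplicity).


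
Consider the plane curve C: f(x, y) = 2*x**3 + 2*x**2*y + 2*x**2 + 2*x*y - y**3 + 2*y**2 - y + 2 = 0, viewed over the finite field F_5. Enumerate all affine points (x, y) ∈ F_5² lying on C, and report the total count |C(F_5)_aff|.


Affine F_5-points: {(0, 2), (0, 3), (1, 1), (2, 3), (3, 2), (4, 2), (4, 3)}; count = 7.

For each of the 25 pairs (x, y) ∈ F_5², evaluate f(x, y) mod 5. Record the zeros.
  x = 0: [0↦2, 1↦2, 2↦0, 3↦0, 4↦1]  zeros at y ∈ {2, 3}
  x = 1: [0↦1, 1↦0, 2↦2, 3↦1, 4↦1]  zeros at y ∈ {1}
  x = 2: [0↦1, 1↦3, 2↦3, 3↦0, 4↦3]  zeros at y ∈ {3}
  x = 3: [0↦4, 1↦3, 2↦0, 3↦4, 4↦4]  zeros at y ∈ {2}
  x = 4: [0↦2, 1↦2, 2↦0, 3↦0, 4↦1]  zeros at y ∈ {2, 3}
Collecting zeros: affine points = {(0, 2), (0, 3), (1, 1), (2, 3), (3, 2), (4, 2), (4, 3)}.
Total count |C(F_5)_aff| = 7.


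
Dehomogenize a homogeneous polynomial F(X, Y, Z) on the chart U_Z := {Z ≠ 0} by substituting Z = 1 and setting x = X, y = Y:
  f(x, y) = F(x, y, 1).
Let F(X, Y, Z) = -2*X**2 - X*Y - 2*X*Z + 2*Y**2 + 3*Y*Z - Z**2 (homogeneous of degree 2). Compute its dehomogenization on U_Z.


f(x, y) = -2*x**2 - x*y - 2*x + 2*y**2 + 3*y - 1

On U_Z we set Z = 1. Each monomial c·X^i·Y^j·Z^k in F becomes c·x^i·y^j·1^k = c·x^i·y^j.
Substituting Z = 1: F(X, Y, 1) = -2*x**2 - x*y - 2*x + 2*y**2 + 3*y - 1.
Note: deg(f) ≤ deg(F) = 2; strict inequality happens when F is divisible by Z (lost terms).


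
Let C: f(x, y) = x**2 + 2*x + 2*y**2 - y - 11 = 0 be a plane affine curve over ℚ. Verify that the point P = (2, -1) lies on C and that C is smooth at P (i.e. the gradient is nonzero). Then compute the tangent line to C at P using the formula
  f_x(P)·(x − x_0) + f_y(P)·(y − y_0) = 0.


Tangent line at P: 6*x - 5*y - 17 = 0.

Step 1: f(2, -1) = 0, so P lies on C.
Step 2: partial derivatives
  f_x(x, y) = 2*x + 2, f_y(x, y) = 4*y - 1.
  f_x(P) = 6, f_y(P) = -5 (gradient nonzero, so P is smooth).
Step 3: tangent line at P: 6·(x − 2) + -5·(y − -1) = 0.
Expanding: 6*x - 5*y - 17 = 0.


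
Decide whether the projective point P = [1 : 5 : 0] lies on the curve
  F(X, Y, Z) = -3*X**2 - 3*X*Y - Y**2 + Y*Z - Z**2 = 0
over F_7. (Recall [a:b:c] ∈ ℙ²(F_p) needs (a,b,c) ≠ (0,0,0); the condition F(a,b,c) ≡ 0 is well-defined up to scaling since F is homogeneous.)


F(1,5,0) ≡ 6 (mod 7); P is NOT on the curve.

Evaluate F(1, 5, 0) term-by-term (mod 7).
  -3*X**2 ↦ -3·1·1·1 = -3
  -3*X*Y ↦ -3·1·5·1 = -15
  -Y**2 ↦ -1·1·25·1 = -25
  Y*Z ↦ 1·1·5·0 = 0
  -Z**2 ↦ -1·1·1·0 = 0
Sum: F(1, 5, 0) = (-3) + (-15) + (-25) + (0) + (0) = -43.
Reducing mod 7: -43 ≡ 6 (mod 7).
Since F(a, b, c) ≡ 6 ≠ 0 (mod 7), P does NOT lie on the curve.


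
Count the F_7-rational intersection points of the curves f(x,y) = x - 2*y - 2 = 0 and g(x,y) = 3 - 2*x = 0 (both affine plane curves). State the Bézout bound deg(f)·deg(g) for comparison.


Common zeros: {(5, 5)}; count = 1; Bézout bound = 1.

deg(f) = 1, deg(g) = 1, so Bézout bound = 1.
Scan x ∈ F_7. For each x, list the y ∈ F_7 with f(x, y) ≡ 0 and those with g(x, y) ≡ 0 (mod 7); the common zeros in that column are the intersection.
  x = 0: f ≡ 0 at y ∈ {6}; g ≡ 0 at y ∈ ∅; common: ∅.
  x = 1: f ≡ 0 at y ∈ {3}; g ≡ 0 at y ∈ ∅; common: ∅.
  x = 2: f ≡ 0 at y ∈ {0}; g ≡ 0 at y ∈ ∅; common: ∅.
  x = 3: f ≡ 0 at y ∈ {4}; g ≡ 0 at y ∈ ∅; common: ∅.
  x = 4: f ≡ 0 at y ∈ {1}; g ≡ 0 at y ∈ ∅; common: ∅.
  x = 5: f ≡ 0 at y ∈ {5}; g ≡ 0 at y ∈ {0, 1, 2, 3, 4, 5, 6}; common: {5}.
  x = 6: f ≡ 0 at y ∈ {2}; g ≡ 0 at y ∈ ∅; common: ∅.
Collecting: common zeros = {(5, 5)}, so the count is 1.
Comparison with the Bézout bound: 1 ≤ 1 = deg(f)·deg(g), as expected for curves with no common component (the bound is attained).


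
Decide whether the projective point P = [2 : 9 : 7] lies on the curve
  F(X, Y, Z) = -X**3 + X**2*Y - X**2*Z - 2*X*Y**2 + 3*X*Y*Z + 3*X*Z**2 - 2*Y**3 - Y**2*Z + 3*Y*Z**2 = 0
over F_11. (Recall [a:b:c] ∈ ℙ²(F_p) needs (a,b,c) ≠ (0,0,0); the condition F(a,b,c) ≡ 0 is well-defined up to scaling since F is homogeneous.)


F(2,9,7) ≡ 9 (mod 11); P is NOT on the curve.

Evaluate F(2, 9, 7) term-by-term (mod 11).
  -X**3 ↦ -1·8·1·1 = -8
  X**2*Y ↦ 1·4·9·1 = 36
  -X**2*Z ↦ -1·4·1·7 = -28
  -2*X*Y**2 ↦ -2·2·81·1 = -324
  3*X*Y*Z ↦ 3·2·9·7 = 378
  3*X*Z**2 ↦ 3·2·1·49 = 294
  -2*Y**3 ↦ -2·1·729·1 = -1458
  -Y**2*Z ↦ -1·1·81·7 = -567
  3*Y*Z**2 ↦ 3·1·9·49 = 1323
Sum: F(2, 9, 7) = (-8) + (36) + (-28) + (-324) + (378) + (294) + (-1458) + (-567) + (1323) = -354.
Reducing mod 11: -354 ≡ 9 (mod 11).
Since F(a, b, c) ≡ 9 ≠ 0 (mod 11), P does NOT lie on the curve.


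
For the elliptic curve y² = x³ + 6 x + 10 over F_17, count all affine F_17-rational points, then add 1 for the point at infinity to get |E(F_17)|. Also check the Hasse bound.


Affine points = {(1, 0), (2, 8), (2, 9), (3, 2), (3, 15), (4, 8), (4, 9), (7, 2), (7, 15), (8, 3), (8, 14), (10, 4), (10, 13), (11, 8), (11, 9), (12, 5), (12, 12), (14, 4), (14, 13)}; affine count = 19; |E(F_17)| = 20.

Discriminant check: Δ ∝ 4a³ + 27b² = 4·6³ + 27·10² = 4·216 + 27·100 ≡ 11 (mod 17). Nonzero ⇒ E is nonsingular.
For each x ∈ F_17, compute rhs = x³ + 6·x + 10 mod 17, then count y ∈ F_17 with y² ≡ rhs.
  x = 0: rhs = 10, matching y values: none (0 points).
  x = 1: rhs = 0, matching y values: 0 (1 points).
  x = 2: rhs = 13, matching y values: 8, 9 (2 points).
  x = 3: rhs = 4, matching y values: 2, 15 (2 points).
  x = 4: rhs = 13, matching y values: 8, 9 (2 points).
  x = 5: rhs = 12, matching y values: none (0 points).
  x = 6: rhs = 7, matching y values: none (0 points).
  x = 7: rhs = 4, matching y values: 2, 15 (2 points).
  x = 8: rhs = 9, matching y values: 3, 14 (2 points).
  x = 9: rhs = 11, matching y values: none (0 points).
  x = 10: rhs = 16, matching y values: 4, 13 (2 points).
  x = 11: rhs = 13, matching y values: 8, 9 (2 points).
  x = 12: rhs = 8, matching y values: 5, 12 (2 points).
  x = 13: rhs = 7, matching y values: none (0 points).
  x = 14: rhs = 16, matching y values: 4, 13 (2 points).
  x = 15: rhs = 7, matching y values: none (0 points).
  x = 16: rhs = 3, matching y values: none (0 points).
Total affine count: 19.
Full point count |E(F_17)| = 19 + 1 = 20.
Hasse bound: |20 − (17+1)| = |2| = 2 ≤ 2√17 ≈ 8.2462 ✓.


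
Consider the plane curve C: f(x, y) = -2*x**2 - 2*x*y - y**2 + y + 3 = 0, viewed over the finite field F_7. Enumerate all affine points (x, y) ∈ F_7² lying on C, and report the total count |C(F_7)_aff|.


Affine F_7-points: {(3, 1)}; count = 1.

For each of the 49 pairs (x, y) ∈ F_7², evaluate f(x, y) mod 7. Record the zeros.
  x = 0: [0↦3, 1↦3, 2↦1, 3↦4, 4↦5, 5↦4, 6↦1]  zeros at y ∈ ∅
  x = 1: [0↦1, 1↦6, 2↦2, 3↦3, 4↦2, 5↦6, 6↦1]  zeros at y ∈ ∅
  x = 2: [0↦2, 1↦5, 2↦6, 3↦5, 4↦2, 5↦4, 6↦4]  zeros at y ∈ ∅
  x = 3: [0↦6, 1↦0, 2↦6, 3↦3, 4↦5, 5↦5, 6↦3]  zeros at y ∈ {1}
  x = 4: [0↦6, 1↦5, 2↦2, 3↦4, 4↦4, 5↦2, 6↦5]  zeros at y ∈ ∅
  x = 5: [0↦2, 1↦6, 2↦1, 3↦1, 4↦6, 5↦2, 6↦3]  zeros at y ∈ ∅
  x = 6: [0↦1, 1↦3, 2↦3, 3↦1, 4↦4, 5↦5, 6↦4]  zeros at y ∈ ∅
Collecting zeros: affine points = {(3, 1)}.
Total count |C(F_7)_aff| = 1.


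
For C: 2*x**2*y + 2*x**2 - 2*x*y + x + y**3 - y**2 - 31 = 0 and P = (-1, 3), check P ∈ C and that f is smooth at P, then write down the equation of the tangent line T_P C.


Tangent line at P: -21*x + 25*y - 96 = 0.

Step 1: f(-1, 3) = 0, so P lies on C.
Step 2: partial derivatives
  f_x(x, y) = 4*x*y + 4*x - 2*y + 1, f_y(x, y) = 2*x**2 - 2*x + 3*y**2 - 2*y.
  f_x(P) = -21, f_y(P) = 25 (gradient nonzero, so P is smooth).
Step 3: tangent line at P: -21·(x − -1) + 25·(y − 3) = 0.
Expanding: -21*x + 25*y - 96 = 0.


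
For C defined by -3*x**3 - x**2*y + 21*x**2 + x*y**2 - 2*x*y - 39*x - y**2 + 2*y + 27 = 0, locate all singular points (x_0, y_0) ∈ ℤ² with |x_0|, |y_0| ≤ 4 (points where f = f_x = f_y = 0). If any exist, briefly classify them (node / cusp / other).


Singular points: {(2, 3)}; classification: cusp.

Compute partial derivatives:
  f_x = -9*x**2 - 2*x*y + 42*x + y**2 - 2*y - 39.
  f_y = -x**2 + 2*x*y - 2*x - 2*y + 2.
Scan x_0 ∈ {−4, ..., 4}. For each x_0, f_y(x_0, y) is a polynomial in y; find its integer roots y ∈ {−4, ..., 4}, then test f_x and f at those candidates.
  x = -4: f_y(-4, y) = -10*y - 6; no integer root y with |y| ≤ 4.
  x = -3: f_y(-3, y) = -8*y - 1; no integer root y with |y| ≤ 4.
  x = -2: f_y(-2, y) = 2 - 6*y; no integer root y with |y| ≤ 4.
  x = -1: f_y(-1, y) = 3 - 4*y; no integer root y with |y| ≤ 4.
  x = 0: f_y(0, y) = 2 - 2*y; vanishes at y ∈ {1}. (0, 1): f_x = -40 ≠ 0.
  x = 1: f_y(1, y) = -1; no integer root y with |y| ≤ 4.
  x = 2: f_y(2, y) = 2*y - 6; vanishes at y ∈ {3}. (2, 3): f_x = 0, f = 0 — SINGULAR.
  x = 3: f_y(3, y) = 4*y - 13; no integer root y with |y| ≤ 4.
  x = 4: f_y(4, y) = 6*y - 22; no integer root y with |y| ≤ 4.
Only singular point on the grid: (2, 3).
Classify: substitute x = 2 + u, y = 3 + v and expand: f = -3*u**3 - u**2*v + u*v**2 + v**2.
No constant or linear terms (consistent with a singular point). Quadratic part: v**2. Cubic part: -3*u**3 - u**2*v + u*v**2.
The quadratic part v**2 is a perfect square, so there is a single (double) tangent line v = 0, i.e. y = 3. Restricting the cubic part to that line (v = 0) leaves -3*u**3 ≠ 0, so f is not divisible by v and the branch is v² ≈ 3*u**3 to lowest order — this is a cusp.
Classification: cusp.


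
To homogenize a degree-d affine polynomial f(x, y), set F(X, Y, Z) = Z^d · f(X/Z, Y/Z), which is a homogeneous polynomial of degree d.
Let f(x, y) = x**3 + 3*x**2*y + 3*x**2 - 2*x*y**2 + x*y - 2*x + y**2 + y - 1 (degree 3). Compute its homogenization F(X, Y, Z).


F(X, Y, Z) = X**3 + 3*X**2*Y + 3*X**2*Z - 2*X*Y**2 + X*Y*Z - 2*X*Z**2 + Y**2*Z + Y*Z**2 - Z**3

deg(f) = 3.
Substitute x = X/Z, y = Y/Z into f, then multiply by Z^3.
  monomial 1·x^3·y^0 ↦ 1·X^3·Y^0·Z^0.
  monomial 3·x^2·y^1 ↦ 3·X^2·Y^1·Z^0.
  monomial 3·x^2·y^0 ↦ 3·X^2·Y^0·Z^1.
  monomial -2·x^1·y^2 ↦ -2·X^1·Y^2·Z^0.
  monomial 1·x^1·y^1 ↦ 1·X^1·Y^1·Z^1.
  monomial -2·x^1·y^0 ↦ -2·X^1·Y^0·Z^2.
  monomial 1·x^0·y^2 ↦ 1·X^0·Y^2·Z^1.
  monomial 1·x^0·y^1 ↦ 1·X^0·Y^1·Z^2.
  monomial -1·x^0·y^0 ↦ -1·X^0·Y^0·Z^3.
Collecting: F(X, Y, Z) = X**3 + 3*X**2*Y + 3*X**2*Z - 2*X*Y**2 + X*Y*Z - 2*X*Z**2 + Y**2*Z + Y*Z**2 - Z**3.


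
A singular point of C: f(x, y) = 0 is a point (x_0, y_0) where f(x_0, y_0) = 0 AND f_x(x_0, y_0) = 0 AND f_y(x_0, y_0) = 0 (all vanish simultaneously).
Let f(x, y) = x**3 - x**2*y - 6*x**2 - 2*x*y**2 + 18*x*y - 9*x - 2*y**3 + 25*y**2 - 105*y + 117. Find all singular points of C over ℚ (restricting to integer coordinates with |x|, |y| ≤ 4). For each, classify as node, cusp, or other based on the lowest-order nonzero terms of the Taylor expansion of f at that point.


Singular points: {(3, 3)}; classification: cusp.

Compute partial derivatives:
  f_x = 3*x**2 - 2*x*y - 12*x - 2*y**2 + 18*y - 9.
  f_y = -x**2 - 4*x*y + 18*x - 6*y**2 + 50*y - 105.
Scan x_0 ∈ {−4, ..., 4}. For each x_0, f_y(x_0, y) is a polynomial in y; find its integer roots y ∈ {−4, ..., 4}, then test f_x and f at those candidates.
  x = -4: f_y(-4, y) = -6*y**2 + 66*y - 193; no integer root y with |y| ≤ 4.
  x = -3: f_y(-3, y) = -6*y**2 + 62*y - 168; no integer root y with |y| ≤ 4.
  x = -2: f_y(-2, y) = -6*y**2 + 58*y - 145; no integer root y with |y| ≤ 4.
  x = -1: f_y(-1, y) = -6*y**2 + 54*y - 124; no integer root y with |y| ≤ 4.
  x = 0: f_y(0, y) = -6*y**2 + 50*y - 105; no integer root y with |y| ≤ 4.
  x = 1: f_y(1, y) = -6*y**2 + 46*y - 88; vanishes at y ∈ {4}. (1, 4): f_x = 14 ≠ 0.
  x = 2: f_y(2, y) = -6*y**2 + 42*y - 73; no integer root y with |y| ≤ 4.
  x = 3: f_y(3, y) = -6*y**2 + 38*y - 60; vanishes at y ∈ {3}. (3, 3): f_x = 0, f = 0 — SINGULAR.
  x = 4: f_y(4, y) = -6*y**2 + 34*y - 49; no integer root y with |y| ≤ 4.
Only singular point on the grid: (3, 3).
Classify: substitute x = 3 + u, y = 3 + v and expand: f = u**3 - u**2*v - 2*u*v**2 - 2*v**3 + v**2.
No constant or linear terms (consistent with a singular point). Quadratic part: v**2. Cubic part: u**3 - u**2*v - 2*u*v**2 - 2*v**3.
The quadratic part v**2 is a perfect square, so there is a single (double) tangent line v = 0, i.e. y = 3. Restricting the cubic part to that line (v = 0) leaves u**3 ≠ 0, so f is not divisible by v and the branch is v² ≈ -u**3 to lowest order — this is a cusp.
Classification: cusp.
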